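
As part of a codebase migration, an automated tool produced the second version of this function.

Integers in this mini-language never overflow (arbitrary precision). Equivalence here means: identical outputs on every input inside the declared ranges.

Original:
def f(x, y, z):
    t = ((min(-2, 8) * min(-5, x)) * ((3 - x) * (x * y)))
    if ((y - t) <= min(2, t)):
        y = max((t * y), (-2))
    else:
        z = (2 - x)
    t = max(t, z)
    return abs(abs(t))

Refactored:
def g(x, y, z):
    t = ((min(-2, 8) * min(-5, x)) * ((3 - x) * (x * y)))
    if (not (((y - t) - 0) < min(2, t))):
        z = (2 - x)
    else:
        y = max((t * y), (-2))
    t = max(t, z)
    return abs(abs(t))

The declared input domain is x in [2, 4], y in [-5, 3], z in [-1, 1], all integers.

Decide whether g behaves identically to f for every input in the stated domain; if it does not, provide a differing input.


These are not equivalent — on x=2, y=0, z=1 the outputs split (1 vs 0).
f: t = 0; ((y - t) <= min(2, t)) -> true; y = 0; t = 1; return 1
g: t = 0; (not (((y - t) - 0) < min(2, t))) -> true; z = 0; t = 0; return 0
verdict: not equivalent; witness: x=2, y=0, z=1


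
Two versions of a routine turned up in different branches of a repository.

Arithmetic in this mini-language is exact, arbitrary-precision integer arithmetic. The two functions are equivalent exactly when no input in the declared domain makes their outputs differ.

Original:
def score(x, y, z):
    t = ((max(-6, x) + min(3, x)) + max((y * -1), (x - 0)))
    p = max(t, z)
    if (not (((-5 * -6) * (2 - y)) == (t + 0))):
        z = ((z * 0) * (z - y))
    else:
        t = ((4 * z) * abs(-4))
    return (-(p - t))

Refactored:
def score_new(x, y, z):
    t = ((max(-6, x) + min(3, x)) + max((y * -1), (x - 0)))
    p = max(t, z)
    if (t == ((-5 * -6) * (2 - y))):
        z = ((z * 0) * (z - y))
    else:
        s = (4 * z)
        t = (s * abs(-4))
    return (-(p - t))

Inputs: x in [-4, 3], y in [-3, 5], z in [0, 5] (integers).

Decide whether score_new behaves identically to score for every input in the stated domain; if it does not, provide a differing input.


The rewrite breaks on x=-4, y=-3, z=0, where the results are -5 and 0.
score: t := -5 | p := 0 | (not (((-5 * -6) * (2 - y)) == (t + 0))): true | z := 0 | result -5
score_new: t := -5 | p := 0 | (t == ((-5 * -6) * (2 - y))): false | s := 0 | t := 0 | result 0
verdict: not equivalent; witness: x=-4, y=-3, z=0


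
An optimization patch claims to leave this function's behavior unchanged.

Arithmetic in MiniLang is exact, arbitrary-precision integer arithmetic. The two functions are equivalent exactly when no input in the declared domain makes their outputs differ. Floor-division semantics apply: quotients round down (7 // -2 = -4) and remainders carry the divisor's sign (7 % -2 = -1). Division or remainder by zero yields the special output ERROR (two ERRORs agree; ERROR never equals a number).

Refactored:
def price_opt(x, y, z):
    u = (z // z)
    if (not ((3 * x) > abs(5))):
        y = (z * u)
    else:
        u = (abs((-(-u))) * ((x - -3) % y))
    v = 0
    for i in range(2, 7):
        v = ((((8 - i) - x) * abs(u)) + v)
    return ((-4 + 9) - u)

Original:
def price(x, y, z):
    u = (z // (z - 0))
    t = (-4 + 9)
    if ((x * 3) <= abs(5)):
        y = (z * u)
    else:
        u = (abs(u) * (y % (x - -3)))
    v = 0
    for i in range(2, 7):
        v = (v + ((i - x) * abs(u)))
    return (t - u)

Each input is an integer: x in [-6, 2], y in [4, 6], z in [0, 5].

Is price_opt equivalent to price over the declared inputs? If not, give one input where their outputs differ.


The rewrite breaks on x=2, y=4, z=1, where the results are 1 and 4.
price: u := 1 | t := 5 | ((x * 3) <= abs(5)): false | u := 4 | v := 0 | iter i=2: | v := 0 | iter i=3: | v := 4 | iter i=4: | v := 12 | iter i=5: | v := 24 | iter i=6: | v := 40 | result 1
price_opt: u := 1 | (not ((3 * x) > abs(5))): false | u := 1 | v := 0 | iter i=2: | v := 4 | iter i=3: | v := 7 | iter i=4: | v := 9 | iter i=5: | v := 10 | iter i=6: | v := 10 | result 4
verdict: not equivalent; witness: x=2, y=4, z=1


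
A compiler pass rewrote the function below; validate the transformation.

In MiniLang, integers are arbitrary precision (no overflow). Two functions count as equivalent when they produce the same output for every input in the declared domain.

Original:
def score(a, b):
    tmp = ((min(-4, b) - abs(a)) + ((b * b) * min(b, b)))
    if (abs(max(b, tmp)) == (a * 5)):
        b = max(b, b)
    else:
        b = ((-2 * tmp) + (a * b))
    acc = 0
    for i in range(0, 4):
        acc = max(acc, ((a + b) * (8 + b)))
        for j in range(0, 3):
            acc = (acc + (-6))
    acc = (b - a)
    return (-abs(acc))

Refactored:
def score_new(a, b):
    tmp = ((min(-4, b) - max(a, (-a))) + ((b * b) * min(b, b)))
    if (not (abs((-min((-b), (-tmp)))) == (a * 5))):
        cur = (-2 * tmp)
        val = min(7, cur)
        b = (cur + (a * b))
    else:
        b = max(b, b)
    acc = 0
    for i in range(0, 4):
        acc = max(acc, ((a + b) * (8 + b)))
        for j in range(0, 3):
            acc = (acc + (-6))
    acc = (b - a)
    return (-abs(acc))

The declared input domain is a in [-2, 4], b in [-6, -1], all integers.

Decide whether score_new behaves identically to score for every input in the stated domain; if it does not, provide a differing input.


The two versions differ — the changes include constant usage differs, local variable names differ, boolean connective usage differs, statement counts differ, min/max/abs usage differs.
As a probe, take a=0, b=-5: score runs tmp becomes -130; next (abs(max(b, tmp)) == (a * 5)) evaluates to false; next b becomes 260; next acc becomes 0; next at i=0:; next acc becomes 69680; next at j=0:; next acc becomes 69674; next at j=1:; next acc becomes 69668; next at j=2:; next acc becomes 69662; next at i=1:; next acc becomes 69680; next at j=0:; next acc becomes 69674; next at j=1:; next acc becomes 69668; next at j=2:; next acc becomes 69662; next at i=2:; next acc becomes 69680; next at j=0:; next acc becomes 69674; next at j=1:; next acc becomes 69668; next at j=2:; next acc becomes 69662; next at i=3:; next acc becomes 69680; next at j=0:; next acc becomes 69674; next at j=1:; next acc becomes 69668; next at j=2:; next acc becomes 69662; next acc becomes 260; next final value -260; score_new runs tmp becomes -130; next (not (abs((-min((-b), (-tmp)))) == (a * 5))) evaluates to true; next cur becomes 260; next val becomes 7; next b becomes 260; next acc becomes 0; next at i=0:; next acc becomes 69680; next at j=0:; next acc becomes 69674; next at j=1:; next acc becomes 69668; next at j=2:; next acc becomes 69662; next at i=1:; next acc becomes 69680; next at j=0:; next acc becomes 69674; next at j=1:; next acc becomes 69668; next at j=2:; next acc becomes 69662; next at i=2:; next acc becomes 69680; next at j=0:; next acc becomes 69674; next at j=1:; next acc becomes 69668; next at j=2:; next acc becomes 69662; next at i=3:; next acc becomes 69680; next at j=0:; next acc becomes 69674; next at j=1:; next acc becomes 69668; next at j=2:; next acc becomes 69662; next acc becomes 260; next final value -260; both end at -260.
Across all 42 domain points the two functions coincide.
verdict: equivalent


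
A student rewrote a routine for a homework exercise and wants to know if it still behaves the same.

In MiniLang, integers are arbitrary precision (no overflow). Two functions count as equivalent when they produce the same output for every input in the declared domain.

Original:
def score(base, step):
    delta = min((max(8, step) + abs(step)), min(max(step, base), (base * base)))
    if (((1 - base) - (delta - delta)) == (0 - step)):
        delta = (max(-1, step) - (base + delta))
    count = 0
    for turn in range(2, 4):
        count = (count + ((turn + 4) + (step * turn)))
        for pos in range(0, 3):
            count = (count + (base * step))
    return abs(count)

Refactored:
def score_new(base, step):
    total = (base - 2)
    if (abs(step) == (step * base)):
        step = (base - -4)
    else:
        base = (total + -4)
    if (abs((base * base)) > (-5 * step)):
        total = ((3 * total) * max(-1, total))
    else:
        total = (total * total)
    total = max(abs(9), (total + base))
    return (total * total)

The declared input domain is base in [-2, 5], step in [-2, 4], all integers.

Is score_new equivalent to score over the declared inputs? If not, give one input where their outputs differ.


Evaluate both at base=-2, step=-2.
score: delta = -2; (((1 - base) - (delta - delta)) == (0 - step)) -> false; count = 0; [turn=2]; count = 2; [pos=0]; count = 6; [pos=1]; count = 10; [pos=2]; count = 14; [turn=3]; count = 15; [pos=0]; count = 19; [pos=1]; count = 23; [pos=2]; count = 27; return 27
score_new: total = -4; (abs(step) == (step * base)) -> false; base = -8; (abs((base * base)) > (-5 * step)) -> true; total = 12; total = 9; return 81
27 != 81, so the rewrite changes behavior.
verdict: not equivalent; witness: base=-2, step=-2


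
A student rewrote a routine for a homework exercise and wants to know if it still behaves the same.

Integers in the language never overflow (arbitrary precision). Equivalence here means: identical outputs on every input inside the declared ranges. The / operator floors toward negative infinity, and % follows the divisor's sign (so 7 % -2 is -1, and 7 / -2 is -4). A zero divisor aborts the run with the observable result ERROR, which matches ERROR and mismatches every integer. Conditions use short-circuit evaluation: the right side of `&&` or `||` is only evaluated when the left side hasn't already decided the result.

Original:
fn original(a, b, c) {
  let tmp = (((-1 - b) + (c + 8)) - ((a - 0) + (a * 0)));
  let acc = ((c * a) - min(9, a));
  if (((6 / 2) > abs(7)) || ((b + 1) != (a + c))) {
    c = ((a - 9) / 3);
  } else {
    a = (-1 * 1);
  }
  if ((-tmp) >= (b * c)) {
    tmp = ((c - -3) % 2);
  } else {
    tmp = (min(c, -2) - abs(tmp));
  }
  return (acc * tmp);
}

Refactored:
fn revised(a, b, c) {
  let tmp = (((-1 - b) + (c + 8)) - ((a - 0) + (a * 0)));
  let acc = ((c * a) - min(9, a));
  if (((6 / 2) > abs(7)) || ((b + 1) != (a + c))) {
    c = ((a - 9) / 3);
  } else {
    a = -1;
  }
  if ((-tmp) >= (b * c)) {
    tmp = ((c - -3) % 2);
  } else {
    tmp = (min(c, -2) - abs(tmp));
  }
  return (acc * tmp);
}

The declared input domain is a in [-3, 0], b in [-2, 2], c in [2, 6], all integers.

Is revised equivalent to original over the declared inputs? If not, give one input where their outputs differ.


Differences: constant usage differs, arithmetic usage differs — yet all 100 inputs agree.
verdict: equivalent


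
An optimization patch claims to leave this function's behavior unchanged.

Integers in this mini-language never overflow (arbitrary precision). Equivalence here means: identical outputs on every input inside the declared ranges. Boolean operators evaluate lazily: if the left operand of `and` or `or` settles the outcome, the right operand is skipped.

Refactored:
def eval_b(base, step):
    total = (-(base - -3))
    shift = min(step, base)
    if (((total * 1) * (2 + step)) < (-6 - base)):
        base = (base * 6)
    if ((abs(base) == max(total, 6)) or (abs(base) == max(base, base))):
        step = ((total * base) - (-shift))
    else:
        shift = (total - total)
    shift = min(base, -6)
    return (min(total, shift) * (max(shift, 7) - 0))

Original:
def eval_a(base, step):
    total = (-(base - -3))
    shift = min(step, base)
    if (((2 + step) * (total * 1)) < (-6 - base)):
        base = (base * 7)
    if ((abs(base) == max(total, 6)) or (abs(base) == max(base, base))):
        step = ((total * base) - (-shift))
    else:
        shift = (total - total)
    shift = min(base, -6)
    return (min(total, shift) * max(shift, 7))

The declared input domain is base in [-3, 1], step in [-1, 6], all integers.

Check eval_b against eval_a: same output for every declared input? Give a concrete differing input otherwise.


There is a counterexample at base=-2, step=3: -98 on one side, -84 on the other.
eval_a: total = -1; shift = -2; (((2 + step) * (total * 1)) < (-6 - base)) -> true; base = -14; ((abs(base) == max(total, 6)) or (abs(base) == max(base, base))) -> false; shift = 0; shift = -14; return -98
eval_b: total = -1; shift = -2; (((total * 1) * (2 + step)) < (-6 - base)) -> true; base = -12; ((abs(base) == max(total, 6)) or (abs(base) == max(base, base))) -> false; shift = 0; shift = -12; return -84
verdict: not equivalent; witness: base=-2, step=3


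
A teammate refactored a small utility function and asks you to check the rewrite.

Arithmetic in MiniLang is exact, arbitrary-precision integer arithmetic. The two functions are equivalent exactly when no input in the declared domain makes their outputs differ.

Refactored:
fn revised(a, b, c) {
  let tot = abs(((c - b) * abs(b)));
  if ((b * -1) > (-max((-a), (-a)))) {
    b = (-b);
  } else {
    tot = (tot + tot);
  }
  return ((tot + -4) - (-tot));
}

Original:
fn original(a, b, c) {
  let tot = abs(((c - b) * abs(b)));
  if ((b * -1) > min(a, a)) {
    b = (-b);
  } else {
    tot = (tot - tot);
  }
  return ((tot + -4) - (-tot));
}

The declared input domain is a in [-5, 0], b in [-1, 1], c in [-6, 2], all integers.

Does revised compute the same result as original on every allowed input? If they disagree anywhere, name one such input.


These are not equivalent — on a=-1, b=1, c=-6 the outputs split (-4 vs 24).
original: tot becomes 7; next ((b * -1) > min(a, a)) evaluates to false; next tot becomes 0; next final value -4
revised: tot becomes 7; next ((b * -1) > (-max((-a), (-a)))) evaluates to false; next tot becomes 14; next final value 24
verdict: not equivalent; witness: a=-1, b=1, c=-6


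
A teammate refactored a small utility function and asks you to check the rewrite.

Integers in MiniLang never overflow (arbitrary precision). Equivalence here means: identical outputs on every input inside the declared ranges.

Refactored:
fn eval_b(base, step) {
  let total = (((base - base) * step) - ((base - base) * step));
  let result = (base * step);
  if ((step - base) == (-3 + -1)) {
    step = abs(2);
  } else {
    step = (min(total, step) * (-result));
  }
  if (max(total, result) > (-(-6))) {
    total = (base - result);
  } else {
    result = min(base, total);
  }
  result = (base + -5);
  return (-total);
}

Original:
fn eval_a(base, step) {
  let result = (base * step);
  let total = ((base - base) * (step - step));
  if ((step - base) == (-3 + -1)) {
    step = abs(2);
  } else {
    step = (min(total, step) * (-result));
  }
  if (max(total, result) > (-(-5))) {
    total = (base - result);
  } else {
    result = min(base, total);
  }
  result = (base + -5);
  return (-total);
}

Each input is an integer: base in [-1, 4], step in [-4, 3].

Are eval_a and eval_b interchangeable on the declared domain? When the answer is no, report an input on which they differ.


At base=2, step=3: eval_a gives 4, eval_b gives 0.
verdict: not equivalent; witness: base=2, step=3


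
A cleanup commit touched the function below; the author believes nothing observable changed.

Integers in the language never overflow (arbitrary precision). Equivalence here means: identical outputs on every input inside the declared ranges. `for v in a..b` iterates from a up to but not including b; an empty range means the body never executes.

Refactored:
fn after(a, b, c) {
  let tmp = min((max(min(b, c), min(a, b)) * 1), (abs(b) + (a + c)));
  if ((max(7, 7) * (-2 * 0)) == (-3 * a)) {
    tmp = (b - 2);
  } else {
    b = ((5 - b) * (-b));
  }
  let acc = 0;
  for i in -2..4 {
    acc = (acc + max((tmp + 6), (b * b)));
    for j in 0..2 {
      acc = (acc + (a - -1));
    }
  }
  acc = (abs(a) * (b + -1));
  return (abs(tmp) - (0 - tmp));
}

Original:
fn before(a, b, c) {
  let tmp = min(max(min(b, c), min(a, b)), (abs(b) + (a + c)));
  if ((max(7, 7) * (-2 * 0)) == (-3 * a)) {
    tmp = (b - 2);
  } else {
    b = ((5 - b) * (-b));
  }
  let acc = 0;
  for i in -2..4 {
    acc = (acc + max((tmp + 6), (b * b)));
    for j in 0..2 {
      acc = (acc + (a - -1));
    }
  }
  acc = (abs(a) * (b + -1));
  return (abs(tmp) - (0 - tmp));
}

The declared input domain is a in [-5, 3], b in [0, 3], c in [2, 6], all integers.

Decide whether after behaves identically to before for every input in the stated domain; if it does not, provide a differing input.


Equivalent — the differences include constant usage differs; arithmetic usage differs, yet no declared input distinguishes the two.
One worked example (a=-1, b=0, c=3) — before: tmp = 0; ((max(7, 7) * (-2 * 0)) == (-3 * a)) -> false; b = 0; acc = 0; [i=-2]; acc = 6; [j=0]; acc = 6; [j=1]; acc = 6; [i=-1]; acc = 12; [j=0]; acc = 12; [j=1]; acc = 12; [i=0]; acc = 18; [j=0]; acc = 18; [j=1]; acc = 18; [i=1]; acc = 24; [j=0]; acc = 24; [j=1]; acc = 24; [i=2]; acc = 30; [j=0]; acc = 30; [j=1]; acc = 30; [i=3]; acc = 36; [j=0]; acc = 36; [j=1]; acc = 36; acc = -1; return 0; after: tmp = 0; ((max(7, 7) * (-2 * 0)) == (-3 * a)) -> false; b = 0; acc = 0; [i=-2]; acc = 6; [j=0]; acc = 6; [j=1]; acc = 6; [i=-1]; acc = 12; [j=0]; acc = 12; [j=1]; acc = 12; [i=0]; acc = 18; [j=0]; acc = 18; [j=1]; acc = 18; [i=1]; acc = 24; [j=0]; acc = 24; [j=1]; acc = 24; [i=2]; acc = 30; [j=0]; acc = 30; [j=1]; acc = 30; [i=3]; acc = 36; [j=0]; acc = 36; [j=1]; acc = 36; acc = -1; return 0; agreement on 0.
Checked all 180 inputs in the declared domain: the outputs agree on every one.
verdict: equivalent


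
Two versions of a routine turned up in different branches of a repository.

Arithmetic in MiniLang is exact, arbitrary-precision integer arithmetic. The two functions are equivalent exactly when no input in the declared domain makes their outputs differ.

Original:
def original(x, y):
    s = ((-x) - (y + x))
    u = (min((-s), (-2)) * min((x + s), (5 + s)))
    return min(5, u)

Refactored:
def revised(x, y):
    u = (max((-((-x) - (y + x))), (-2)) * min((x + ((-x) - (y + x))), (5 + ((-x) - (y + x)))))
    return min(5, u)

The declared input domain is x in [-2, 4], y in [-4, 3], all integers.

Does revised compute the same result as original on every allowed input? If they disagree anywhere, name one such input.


Run the pair on x=-2, y=-4.
original: s becomes 8; next u becomes -48; next final value -48
revised: u becomes -12; next final value -12
-48 != -12, so the rewrite changes behavior.
verdict: not equivalent; witness: x=-2, y=-4


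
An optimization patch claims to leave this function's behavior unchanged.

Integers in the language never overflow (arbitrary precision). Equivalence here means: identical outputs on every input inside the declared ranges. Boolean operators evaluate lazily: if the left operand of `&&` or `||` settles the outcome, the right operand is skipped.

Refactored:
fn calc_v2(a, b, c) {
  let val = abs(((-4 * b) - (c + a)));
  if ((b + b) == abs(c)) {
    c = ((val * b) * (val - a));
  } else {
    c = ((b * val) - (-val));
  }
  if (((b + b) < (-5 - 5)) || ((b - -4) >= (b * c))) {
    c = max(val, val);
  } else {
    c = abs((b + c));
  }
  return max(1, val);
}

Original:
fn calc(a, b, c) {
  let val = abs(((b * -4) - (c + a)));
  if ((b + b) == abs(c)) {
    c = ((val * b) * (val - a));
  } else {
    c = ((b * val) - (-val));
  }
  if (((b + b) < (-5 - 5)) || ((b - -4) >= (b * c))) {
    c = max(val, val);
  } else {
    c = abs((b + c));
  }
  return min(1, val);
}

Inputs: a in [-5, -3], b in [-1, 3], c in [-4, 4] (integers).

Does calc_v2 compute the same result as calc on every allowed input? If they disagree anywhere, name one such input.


These are not equivalent — on a=-5, b=-1, c=-4 the outputs split (1 vs 13).
calc: val=13, then ((b + b) == abs(c)) is false, then c=0, then (((b + b) < (-5 - 5)) || ((b - -4) >= (b * c))) is true, then c=13, then returns 1
calc_v2: val=13, then ((b + b) == abs(c)) is false, then c=0, then (((b + b) < (-5 - 5)) || ((b - -4) >= (b * c))) is true, then c=13, then returns 13
verdict: not equivalent; witness: a=-5, b=-1, c=-4


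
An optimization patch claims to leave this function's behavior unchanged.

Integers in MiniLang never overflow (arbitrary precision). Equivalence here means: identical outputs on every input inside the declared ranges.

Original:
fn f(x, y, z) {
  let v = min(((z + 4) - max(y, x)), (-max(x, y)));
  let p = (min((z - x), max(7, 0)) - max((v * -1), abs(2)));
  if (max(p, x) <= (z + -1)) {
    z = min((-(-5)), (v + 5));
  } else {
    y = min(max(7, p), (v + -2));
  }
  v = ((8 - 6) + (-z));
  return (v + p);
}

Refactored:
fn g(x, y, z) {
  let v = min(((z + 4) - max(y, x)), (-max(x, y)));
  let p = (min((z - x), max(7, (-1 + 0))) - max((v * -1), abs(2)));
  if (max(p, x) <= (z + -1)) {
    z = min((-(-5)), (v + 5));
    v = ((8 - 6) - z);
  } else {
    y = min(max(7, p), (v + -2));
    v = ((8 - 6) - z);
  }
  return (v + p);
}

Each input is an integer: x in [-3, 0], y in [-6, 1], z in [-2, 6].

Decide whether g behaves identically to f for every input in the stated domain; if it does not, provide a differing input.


Equivalent. The one real change (`0` became `-1`) has no effect anywhere in the declared ranges.
Checked all 288 inputs in the declared domain: the outputs agree on every one.
One worked example (x=-3, y=-5, z=-1) — f: v=3, then p=0, then (max(p, x) <= (z + -1)) is false, then y=1, then v=3, then returns 3; g: v=3, then p=0, then (max(p, x) <= (z + -1)) is false, then y=1, then v=3, then returns 3; agreement on 3.
verdict: equivalent


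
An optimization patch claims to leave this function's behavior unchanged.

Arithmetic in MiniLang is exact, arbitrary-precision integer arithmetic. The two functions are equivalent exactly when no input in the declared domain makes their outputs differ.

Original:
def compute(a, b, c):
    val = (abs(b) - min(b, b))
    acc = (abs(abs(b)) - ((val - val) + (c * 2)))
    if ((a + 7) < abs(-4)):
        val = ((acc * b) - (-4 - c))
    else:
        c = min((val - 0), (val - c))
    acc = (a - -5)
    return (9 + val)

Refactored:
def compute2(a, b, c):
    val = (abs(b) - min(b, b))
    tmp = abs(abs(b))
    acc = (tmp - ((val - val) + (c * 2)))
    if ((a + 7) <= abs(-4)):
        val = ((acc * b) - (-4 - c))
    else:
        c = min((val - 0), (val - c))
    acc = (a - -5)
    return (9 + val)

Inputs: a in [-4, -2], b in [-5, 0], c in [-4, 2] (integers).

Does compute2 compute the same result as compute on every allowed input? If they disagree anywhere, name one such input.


These are not equivalent — on a=-3, b=-5, c=-4 the outputs split (19 vs -56).
compute: val = 10; acc = 13; ((a + 7) < abs(-4)) -> false; c = 10; acc = 2; return 19
compute2: val = 10; tmp = 5; acc = 13; ((a + 7) <= abs(-4)) -> true; val = -65; acc = 2; return -56
verdict: not equivalent; witness: a=-3, b=-5, c=-4


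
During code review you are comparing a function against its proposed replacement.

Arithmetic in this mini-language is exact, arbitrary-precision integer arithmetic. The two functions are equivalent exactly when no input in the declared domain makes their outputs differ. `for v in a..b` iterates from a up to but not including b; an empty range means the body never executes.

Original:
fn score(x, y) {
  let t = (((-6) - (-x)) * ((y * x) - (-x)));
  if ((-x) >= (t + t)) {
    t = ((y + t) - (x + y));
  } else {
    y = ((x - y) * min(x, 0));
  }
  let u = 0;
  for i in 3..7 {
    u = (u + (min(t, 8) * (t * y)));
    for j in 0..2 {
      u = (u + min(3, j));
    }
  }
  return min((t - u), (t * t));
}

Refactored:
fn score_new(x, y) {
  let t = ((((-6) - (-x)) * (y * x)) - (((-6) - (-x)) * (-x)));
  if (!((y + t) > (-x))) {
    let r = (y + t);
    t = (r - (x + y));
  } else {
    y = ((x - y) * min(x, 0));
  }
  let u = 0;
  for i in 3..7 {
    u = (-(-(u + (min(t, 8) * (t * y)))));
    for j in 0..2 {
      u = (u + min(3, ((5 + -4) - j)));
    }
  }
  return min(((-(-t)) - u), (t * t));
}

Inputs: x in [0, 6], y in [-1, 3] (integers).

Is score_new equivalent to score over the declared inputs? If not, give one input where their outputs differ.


The rewrite breaks on x=1, y=-1, where the results are -4 and -1.
score: t=0, then ((-x) >= (t + t)) is false, then y=0, then u=0, then (i=3), then u=0, then (j=0), then u=0, then (j=1), then u=1, then (i=4), then u=1, then (j=0), then u=1, then (j=1), then u=2, then (i=5), then u=2, then (j=0), then u=2, then (j=1), then u=3, then (i=6), then u=3, then (j=0), then u=3, then (j=1), then u=4, then returns -4
score_new: t=0, then (!((y + t) > (-x))) is true, then r=-1, then t=-1, then u=0, then (i=3), then u=-1, then (j=0), then u=0, then (j=1), then u=0, then (i=4), then u=-1, then (j=0), then u=0, then (j=1), then u=0, then (i=5), then u=-1, then (j=0), then u=0, then (j=1), then u=0, then (i=6), then u=-1, then (j=0), then u=0, then (j=1), then u=0, then returns -1
verdict: not equivalent; witness: x=1, y=-1


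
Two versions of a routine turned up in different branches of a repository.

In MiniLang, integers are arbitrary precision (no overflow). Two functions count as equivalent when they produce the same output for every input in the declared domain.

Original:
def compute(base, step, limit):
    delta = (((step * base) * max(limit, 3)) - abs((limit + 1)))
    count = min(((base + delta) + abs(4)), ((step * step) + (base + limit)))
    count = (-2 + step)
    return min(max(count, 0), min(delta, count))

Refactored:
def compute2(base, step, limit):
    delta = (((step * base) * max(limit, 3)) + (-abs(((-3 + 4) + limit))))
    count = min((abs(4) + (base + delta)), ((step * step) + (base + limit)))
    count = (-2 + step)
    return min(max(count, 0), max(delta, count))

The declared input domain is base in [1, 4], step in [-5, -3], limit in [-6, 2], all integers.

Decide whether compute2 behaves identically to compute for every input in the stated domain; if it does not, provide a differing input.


Take base=1, step=-5, limit=-6.
compute: delta=-20, then count=-15, then count=-7, then returns -20
compute2: delta=-20, then count=-15, then count=-7, then returns -7
-20 vs -7 — the two versions disagree here.
verdict: not equivalent; witness: base=1, step=-5, limit=-6


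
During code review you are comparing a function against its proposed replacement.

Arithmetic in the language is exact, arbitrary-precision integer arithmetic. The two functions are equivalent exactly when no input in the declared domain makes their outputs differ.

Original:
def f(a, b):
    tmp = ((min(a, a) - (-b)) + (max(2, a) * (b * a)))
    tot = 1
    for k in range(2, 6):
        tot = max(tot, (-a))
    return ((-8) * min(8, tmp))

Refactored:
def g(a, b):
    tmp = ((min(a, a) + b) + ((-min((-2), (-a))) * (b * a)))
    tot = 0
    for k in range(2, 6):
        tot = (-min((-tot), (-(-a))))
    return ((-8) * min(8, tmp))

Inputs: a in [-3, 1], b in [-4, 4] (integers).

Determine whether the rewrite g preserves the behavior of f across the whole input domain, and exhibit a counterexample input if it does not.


The one real change (`1` became `0`) has no effect anywhere in the declared ranges; all 45 inputs agree.
verdict: equivalent


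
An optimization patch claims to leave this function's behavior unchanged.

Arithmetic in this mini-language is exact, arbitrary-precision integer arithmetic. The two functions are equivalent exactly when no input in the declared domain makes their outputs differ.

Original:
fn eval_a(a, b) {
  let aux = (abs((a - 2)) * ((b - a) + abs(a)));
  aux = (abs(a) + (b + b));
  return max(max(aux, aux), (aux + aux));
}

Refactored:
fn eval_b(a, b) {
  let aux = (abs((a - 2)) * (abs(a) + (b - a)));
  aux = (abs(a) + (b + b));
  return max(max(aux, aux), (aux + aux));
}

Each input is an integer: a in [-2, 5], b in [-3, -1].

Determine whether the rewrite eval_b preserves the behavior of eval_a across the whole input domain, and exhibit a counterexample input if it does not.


Equivalent — the differences include same computation, different form, yet no declared input distinguishes the two.
Tracing a=-2, b=-2: eval_a: aux=8, then aux=-2, then returns -2 | eval_b: aux=8, then aux=-2, then returns -2 — matching result -2.
An exhaustive pass over the 24 declared inputs shows identical outputs.
verdict: equivalent


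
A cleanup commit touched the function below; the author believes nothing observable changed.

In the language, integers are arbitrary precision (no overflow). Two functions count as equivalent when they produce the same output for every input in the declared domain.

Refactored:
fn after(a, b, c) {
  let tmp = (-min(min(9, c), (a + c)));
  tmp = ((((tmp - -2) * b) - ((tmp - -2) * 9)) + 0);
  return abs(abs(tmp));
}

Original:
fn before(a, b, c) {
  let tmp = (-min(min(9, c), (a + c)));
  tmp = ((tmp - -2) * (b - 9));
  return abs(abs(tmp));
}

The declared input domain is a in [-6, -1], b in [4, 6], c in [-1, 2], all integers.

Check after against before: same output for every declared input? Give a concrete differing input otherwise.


Reading the diff, among the changes: constant usage differs, arithmetic usage differs.
Spot check at a=-6, b=4, c=-1 — before: tmp = 7; tmp = -45; return 45. after: tmp = 7; tmp = -45; return 45. Both give 45.
Across all 72 domain points the two functions coincide.
verdict: equivalent


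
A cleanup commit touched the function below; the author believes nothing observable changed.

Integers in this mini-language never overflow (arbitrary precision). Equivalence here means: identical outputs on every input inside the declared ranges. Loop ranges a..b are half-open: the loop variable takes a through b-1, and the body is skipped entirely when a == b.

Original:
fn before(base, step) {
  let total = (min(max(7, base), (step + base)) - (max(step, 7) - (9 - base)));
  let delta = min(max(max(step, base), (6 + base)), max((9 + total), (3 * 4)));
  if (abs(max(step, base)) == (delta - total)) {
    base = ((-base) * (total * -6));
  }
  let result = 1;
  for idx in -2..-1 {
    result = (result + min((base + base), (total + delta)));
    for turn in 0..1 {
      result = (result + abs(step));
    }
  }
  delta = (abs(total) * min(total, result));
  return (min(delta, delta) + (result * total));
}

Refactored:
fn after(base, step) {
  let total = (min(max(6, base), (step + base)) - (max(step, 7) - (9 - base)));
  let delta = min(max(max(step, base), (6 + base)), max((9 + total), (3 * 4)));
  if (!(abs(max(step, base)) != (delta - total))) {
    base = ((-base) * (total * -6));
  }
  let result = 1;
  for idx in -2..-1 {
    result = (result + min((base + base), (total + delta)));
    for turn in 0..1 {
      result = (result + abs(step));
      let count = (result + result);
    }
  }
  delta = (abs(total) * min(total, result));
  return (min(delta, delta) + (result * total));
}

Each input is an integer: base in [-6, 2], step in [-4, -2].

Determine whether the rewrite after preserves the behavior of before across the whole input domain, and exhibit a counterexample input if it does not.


The suspicious edit (`7` became `6`) never changes the result for any input inside the declared domain.
One worked example (base=2, step=-4) — before: total := -2 | delta := 8 | (abs(max(step, base)) == (delta - total)): false | result := 1 | iter idx=-2: | result := 5 | iter turn=0: | result := 9 | delta := -4 | result -22; after: total := -2 | delta := 8 | (!(abs(max(step, base)) != (delta - total))): false | result := 1 | iter idx=-2: | result := 5 | iter turn=0: | result := 9 | count := 18 | delta := -4 | result -22; agreement on -22.
Checked all 27 inputs in the declared domain: the outputs agree on every one.
verdict: equivalent


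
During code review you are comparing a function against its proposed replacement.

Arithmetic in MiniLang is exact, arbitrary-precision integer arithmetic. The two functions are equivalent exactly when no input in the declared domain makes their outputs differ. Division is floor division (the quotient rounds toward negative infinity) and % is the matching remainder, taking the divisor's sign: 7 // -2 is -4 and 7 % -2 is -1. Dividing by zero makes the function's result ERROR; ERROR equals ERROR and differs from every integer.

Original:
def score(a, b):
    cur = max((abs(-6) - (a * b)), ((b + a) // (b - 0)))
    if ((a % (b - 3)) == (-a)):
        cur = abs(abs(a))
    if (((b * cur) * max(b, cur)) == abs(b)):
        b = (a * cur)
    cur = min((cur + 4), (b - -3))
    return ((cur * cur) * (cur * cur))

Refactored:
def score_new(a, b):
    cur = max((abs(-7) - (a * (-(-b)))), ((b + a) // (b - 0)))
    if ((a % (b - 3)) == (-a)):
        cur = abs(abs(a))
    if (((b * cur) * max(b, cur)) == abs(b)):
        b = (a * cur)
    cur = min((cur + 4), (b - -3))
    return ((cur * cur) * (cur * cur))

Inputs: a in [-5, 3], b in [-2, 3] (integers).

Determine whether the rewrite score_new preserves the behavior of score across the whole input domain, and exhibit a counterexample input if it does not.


The one real change (`-6` became `-7`) has no effect anywhere in the declared ranges.
Tracing a=-5, b=0: score: hits division by zero so the output is ERROR | score_new: hits division by zero so the output is ERROR — matching result ERROR.
Sweeping the whole domain (54 inputs) finds no disagreement.
verdict: equivalent


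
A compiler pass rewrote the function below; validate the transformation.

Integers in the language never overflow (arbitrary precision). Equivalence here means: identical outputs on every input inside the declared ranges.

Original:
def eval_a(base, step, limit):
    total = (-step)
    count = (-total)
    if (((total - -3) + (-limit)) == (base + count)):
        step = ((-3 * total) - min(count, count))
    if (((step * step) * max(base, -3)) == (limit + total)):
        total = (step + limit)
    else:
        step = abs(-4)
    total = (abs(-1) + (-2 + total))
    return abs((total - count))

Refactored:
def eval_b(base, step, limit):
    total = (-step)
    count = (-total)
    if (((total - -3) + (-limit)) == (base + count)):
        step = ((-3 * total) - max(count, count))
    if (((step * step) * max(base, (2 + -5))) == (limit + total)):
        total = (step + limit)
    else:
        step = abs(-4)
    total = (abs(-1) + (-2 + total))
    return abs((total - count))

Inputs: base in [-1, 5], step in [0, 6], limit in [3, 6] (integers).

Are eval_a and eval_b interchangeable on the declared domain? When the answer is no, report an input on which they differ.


The suspicious edit (`min(count, count)` became `max(count, count)`) never changes the result for any input inside the declared domain; all 196 inputs agree.
verdict: equivalent


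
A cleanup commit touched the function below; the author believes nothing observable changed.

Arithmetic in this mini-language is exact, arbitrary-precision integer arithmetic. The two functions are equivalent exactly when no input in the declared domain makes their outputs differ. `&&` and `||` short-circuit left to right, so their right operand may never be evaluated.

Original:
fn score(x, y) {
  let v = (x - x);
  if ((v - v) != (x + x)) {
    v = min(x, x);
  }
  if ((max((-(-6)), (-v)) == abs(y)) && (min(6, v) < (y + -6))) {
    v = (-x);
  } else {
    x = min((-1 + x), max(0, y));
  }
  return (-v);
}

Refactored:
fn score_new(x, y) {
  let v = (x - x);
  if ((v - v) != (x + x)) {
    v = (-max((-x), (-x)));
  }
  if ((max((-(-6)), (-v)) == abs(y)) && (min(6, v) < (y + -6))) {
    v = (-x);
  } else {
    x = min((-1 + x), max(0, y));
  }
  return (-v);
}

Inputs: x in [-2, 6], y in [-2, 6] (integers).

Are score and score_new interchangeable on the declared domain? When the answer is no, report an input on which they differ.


This is a faithful refactor — min/max/abs usage differs, but the computed results match everywhere.
Spot check at x=0, y=1 — score: v=0, then ((v - v) != (x + x)) is false, then ((max((-(-6)), (-v)) == abs(y)) && (min(6, v) < (y + -6))) is false, then x=-1, then returns 0. score_new: v=0, then ((v - v) != (x + x)) is false, then ((max((-(-6)), (-v)) == abs(y)) && (min(6, v) < (y + -6))) is false, then x=-1, then returns 0. Both give 0.
Checked all 81 inputs in the declared domain: the outputs agree on every one.
verdict: equivalent


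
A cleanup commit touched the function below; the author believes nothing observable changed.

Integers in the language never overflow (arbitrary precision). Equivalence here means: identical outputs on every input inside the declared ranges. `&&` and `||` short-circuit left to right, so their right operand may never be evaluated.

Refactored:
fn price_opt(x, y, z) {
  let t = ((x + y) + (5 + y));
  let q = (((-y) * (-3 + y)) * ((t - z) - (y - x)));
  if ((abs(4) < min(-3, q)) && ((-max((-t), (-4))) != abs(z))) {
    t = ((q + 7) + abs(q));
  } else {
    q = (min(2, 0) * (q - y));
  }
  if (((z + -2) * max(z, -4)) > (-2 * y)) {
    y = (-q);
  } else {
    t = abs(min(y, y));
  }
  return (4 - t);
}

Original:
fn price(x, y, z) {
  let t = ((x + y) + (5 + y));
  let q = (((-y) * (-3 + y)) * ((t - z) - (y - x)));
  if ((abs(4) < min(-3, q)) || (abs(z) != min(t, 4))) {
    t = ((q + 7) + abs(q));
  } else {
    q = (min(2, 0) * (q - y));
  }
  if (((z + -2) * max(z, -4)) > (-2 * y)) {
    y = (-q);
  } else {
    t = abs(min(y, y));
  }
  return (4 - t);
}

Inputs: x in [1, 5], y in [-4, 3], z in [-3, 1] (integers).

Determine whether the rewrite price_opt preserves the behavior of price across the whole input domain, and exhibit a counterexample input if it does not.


There is a counterexample at x=1, y=-4, z=-3: -3 on one side, 6 on the other.
price: t becomes -2; next q becomes -168; next ((abs(4) < min(-3, q)) || (abs(z) != min(t, 4))) evaluates to true; next t becomes 7; next (((z + -2) * max(z, -4)) > (-2 * y)) evaluates to true; next y becomes 168; next final value -3
price_opt: t becomes -2; next q becomes -168; next ((abs(4) < min(-3, q)) && ((-max((-t), (-4))) != abs(z))) evaluates to false; next q becomes 0; next (((z + -2) * max(z, -4)) > (-2 * y)) evaluates to true; next y becomes 0; next final value 6
verdict: not equivalent; witness: x=1, y=-4, z=-3


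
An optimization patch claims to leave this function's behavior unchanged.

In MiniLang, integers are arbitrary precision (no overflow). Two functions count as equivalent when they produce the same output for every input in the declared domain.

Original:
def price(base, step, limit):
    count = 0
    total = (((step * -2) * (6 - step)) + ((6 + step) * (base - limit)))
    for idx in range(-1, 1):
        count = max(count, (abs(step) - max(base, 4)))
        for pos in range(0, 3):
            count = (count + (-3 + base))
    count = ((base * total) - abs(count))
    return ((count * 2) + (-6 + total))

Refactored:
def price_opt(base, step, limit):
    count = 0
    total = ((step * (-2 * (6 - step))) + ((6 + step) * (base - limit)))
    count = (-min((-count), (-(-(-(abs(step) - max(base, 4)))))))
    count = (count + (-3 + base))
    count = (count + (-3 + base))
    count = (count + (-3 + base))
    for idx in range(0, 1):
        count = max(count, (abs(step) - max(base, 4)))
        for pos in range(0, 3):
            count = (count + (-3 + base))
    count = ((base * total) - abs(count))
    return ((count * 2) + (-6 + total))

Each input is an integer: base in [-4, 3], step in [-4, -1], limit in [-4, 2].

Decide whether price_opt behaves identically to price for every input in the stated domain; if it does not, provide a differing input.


Behavior is preserved: although constant usage differs, plus arithmetic usage differs, plus loop structure differs, plus min/max/abs usage differs, plus statement counts differ, the outputs never diverge.
Tracing base=-3, step=-1, limit=2: price: count = 0; total = -11; [idx=-1]; count = 0; [pos=0]; count = -6; [pos=1]; count = -12; [pos=2]; count = -18; [idx=0]; count = -3; [pos=0]; count = -9; [pos=1]; count = -15; [pos=2]; count = -21; count = 12; return 7 | price_opt: count = 0; total = -11; count = 0; count = -6; count = -12; count = -18; [idx=0]; count = -3; [pos=0]; count = -9; [pos=1]; count = -15; [pos=2]; count = -21; count = 12; return 7 — matching result 7.
Across all 224 domain points the two functions coincide.
verdict: equivalent


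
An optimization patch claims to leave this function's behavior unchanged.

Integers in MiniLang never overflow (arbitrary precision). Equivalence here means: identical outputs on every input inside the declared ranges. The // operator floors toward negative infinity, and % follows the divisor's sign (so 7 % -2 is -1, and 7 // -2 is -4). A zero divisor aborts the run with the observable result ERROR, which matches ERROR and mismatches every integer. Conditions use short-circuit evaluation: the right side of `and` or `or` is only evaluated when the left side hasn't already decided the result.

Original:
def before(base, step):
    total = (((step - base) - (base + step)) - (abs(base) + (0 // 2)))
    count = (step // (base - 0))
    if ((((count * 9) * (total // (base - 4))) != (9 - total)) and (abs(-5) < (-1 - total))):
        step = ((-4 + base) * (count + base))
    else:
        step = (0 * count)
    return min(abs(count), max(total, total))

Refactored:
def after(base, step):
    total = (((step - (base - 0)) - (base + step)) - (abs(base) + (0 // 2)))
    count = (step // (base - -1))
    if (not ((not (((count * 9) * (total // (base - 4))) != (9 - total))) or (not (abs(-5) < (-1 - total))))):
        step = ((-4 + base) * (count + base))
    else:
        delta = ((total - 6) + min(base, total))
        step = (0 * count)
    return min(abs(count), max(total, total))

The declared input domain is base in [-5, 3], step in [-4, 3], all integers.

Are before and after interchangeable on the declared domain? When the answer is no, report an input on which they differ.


Not equivalent: base=-5, step=-4 separates them (0 vs 1).
before: total=5, then count=0, then ((((count * 9) * (total // (base - 4))) != (9 - total)) and (abs(-5) < (-1 - total))) is false, then step=0, then returns 0
after: total=5, then count=1, then (not ((not (((count * 9) * (total // (base - 4))) != (9 - total))) or (not (abs(-5) < (-1 - total))))) is false, then delta=-6, then step=0, then returns 1
verdict: not equivalent; witness: base=-5, step=-4
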